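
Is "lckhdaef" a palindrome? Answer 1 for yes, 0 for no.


Input: lckhdaef
Reversed: feadhkcl
  Compare pos 0 ('l') with pos 7 ('f'): MISMATCH
  Compare pos 1 ('c') with pos 6 ('e'): MISMATCH
  Compare pos 2 ('k') with pos 5 ('a'): MISMATCH
  Compare pos 3 ('h') with pos 4 ('d'): MISMATCH
Result: not a palindrome

0


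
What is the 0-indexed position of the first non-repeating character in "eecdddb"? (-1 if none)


Input: eecdddb
Character frequencies:
  'b': 1
  'c': 1
  'd': 3
  'e': 2
Scanning left to right for freq == 1:
  Position 0 ('e'): freq=2, skip
  Position 1 ('e'): freq=2, skip
  Position 2 ('c'): unique! => answer = 2

2


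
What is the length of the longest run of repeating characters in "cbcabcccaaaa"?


Input: "cbcabcccaaaa"
Scanning for longest run:
  Position 1 ('b'): new char, reset run to 1
  Position 2 ('c'): new char, reset run to 1
  Position 3 ('a'): new char, reset run to 1
  Position 4 ('b'): new char, reset run to 1
  Position 5 ('c'): new char, reset run to 1
  Position 6 ('c'): continues run of 'c', length=2
  Position 7 ('c'): continues run of 'c', length=3
  Position 8 ('a'): new char, reset run to 1
  Position 9 ('a'): continues run of 'a', length=2
  Position 10 ('a'): continues run of 'a', length=3
  Position 11 ('a'): continues run of 'a', length=4
Longest run: 'a' with length 4

4


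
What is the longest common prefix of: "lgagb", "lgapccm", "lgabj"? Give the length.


Words: lgagb, lgapccm, lgabj
  Position 0: all 'l' => match
  Position 1: all 'g' => match
  Position 2: all 'a' => match
  Position 3: ('g', 'p', 'b') => mismatch, stop
LCP = "lga" (length 3)

3


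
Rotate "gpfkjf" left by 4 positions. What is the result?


Input: "gpfkjf", rotate left by 4
First 4 characters: "gpfk"
Remaining characters: "jf"
Concatenate remaining + first: "jf" + "gpfk" = "jfgpfk"

jfgpfk


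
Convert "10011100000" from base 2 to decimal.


Input: "10011100000" in base 2
Positional expansion:
  Digit '1' (value 1) x 2^10 = 1024
  Digit '0' (value 0) x 2^9 = 0
  Digit '0' (value 0) x 2^8 = 0
  Digit '1' (value 1) x 2^7 = 128
  Digit '1' (value 1) x 2^6 = 64
  Digit '1' (value 1) x 2^5 = 32
  Digit '0' (value 0) x 2^4 = 0
  Digit '0' (value 0) x 2^3 = 0
  Digit '0' (value 0) x 2^2 = 0
  Digit '0' (value 0) x 2^1 = 0
  Digit '0' (value 0) x 2^0 = 0
Sum = 1248

1248


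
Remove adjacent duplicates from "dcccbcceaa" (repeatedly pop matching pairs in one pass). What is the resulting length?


Input: dcccbcceaa
Stack-based adjacent duplicate removal:
  Read 'd': push. Stack: d
  Read 'c': push. Stack: dc
  Read 'c': matches stack top 'c' => pop. Stack: d
  Read 'c': push. Stack: dc
  Read 'b': push. Stack: dcb
  Read 'c': push. Stack: dcbc
  Read 'c': matches stack top 'c' => pop. Stack: dcb
  Read 'e': push. Stack: dcbe
  Read 'a': push. Stack: dcbea
  Read 'a': matches stack top 'a' => pop. Stack: dcbe
Final stack: "dcbe" (length 4)

4


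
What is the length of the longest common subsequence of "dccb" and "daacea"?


LCS of "dccb" and "daacea"
DP table:
           d    a    a    c    e    a
      0    0    0    0    0    0    0
  d   0    1    1    1    1    1    1
  c   0    1    1    1    2    2    2
  c   0    1    1    1    2    2    2
  b   0    1    1    1    2    2    2
LCS length = dp[4][6] = 2

2


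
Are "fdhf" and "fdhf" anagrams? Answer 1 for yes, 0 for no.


Strings: "fdhf", "fdhf"
Sorted first:  dffh
Sorted second: dffh
Sorted forms match => anagrams

1


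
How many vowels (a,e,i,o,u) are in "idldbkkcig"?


Input: idldbkkcig
Checking each character:
  'i' at position 0: vowel (running total: 1)
  'd' at position 1: consonant
  'l' at position 2: consonant
  'd' at position 3: consonant
  'b' at position 4: consonant
  'k' at position 5: consonant
  'k' at position 6: consonant
  'c' at position 7: consonant
  'i' at position 8: vowel (running total: 2)
  'g' at position 9: consonant
Total vowels: 2

2


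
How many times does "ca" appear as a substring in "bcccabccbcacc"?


Searching for "ca" in "bcccabccbcacc"
Scanning each position:
  Position 0: "bc" => no
  Position 1: "cc" => no
  Position 2: "cc" => no
  Position 3: "ca" => MATCH
  Position 4: "ab" => no
  Position 5: "bc" => no
  Position 6: "cc" => no
  Position 7: "cb" => no
  Position 8: "bc" => no
  Position 9: "ca" => MATCH
  Position 10: "ac" => no
  Position 11: "cc" => no
Total occurrences: 2

2


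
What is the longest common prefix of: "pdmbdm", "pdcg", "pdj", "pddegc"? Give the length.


Words: pdmbdm, pdcg, pdj, pddegc
  Position 0: all 'p' => match
  Position 1: all 'd' => match
  Position 2: ('m', 'c', 'j', 'd') => mismatch, stop
LCP = "pd" (length 2)

2


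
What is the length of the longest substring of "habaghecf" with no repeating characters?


Input: "habaghecf"
Sliding window (track last position of each char):
  Position 0 ('h'): window [0,0] length 1 -- new best
  Position 1 ('a'): window [0,1] length 2 -- new best
  Position 2 ('b'): window [0,2] length 3 -- new best
  Position 3 ('a'): repeat (last at 1), move window start to 2
  Position 3 ('a'): window [2,3] length 2
  Position 4 ('g'): window [2,4] length 3
  Position 5 ('h'): window [2,5] length 4 -- new best
  Position 6 ('e'): window [2,6] length 5 -- new best
  Position 7 ('c'): window [2,7] length 6 -- new best
  Position 8 ('f'): window [2,8] length 7 -- new best
Longest substring with no repeats: "baghecf" with length 7

7


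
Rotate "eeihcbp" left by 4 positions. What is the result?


Input: "eeihcbp", rotate left by 4
First 4 characters: "eeih"
Remaining characters: "cbp"
Concatenate remaining + first: "cbp" + "eeih" = "cbpeeih"

cbpeeih


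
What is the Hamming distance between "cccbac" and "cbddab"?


Comparing "cccbac" and "cbddab" position by position:
  Position 0: 'c' vs 'c' => same
  Position 1: 'c' vs 'b' => differ
  Position 2: 'c' vs 'd' => differ
  Position 3: 'b' vs 'd' => differ
  Position 4: 'a' vs 'a' => same
  Position 5: 'c' vs 'b' => differ
Total differences (Hamming distance): 4

4


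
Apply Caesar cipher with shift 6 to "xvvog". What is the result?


Caesar cipher: shift "xvvog" by 6
  'x' (pos 23) + 6 = pos 3 = 'd'
  'v' (pos 21) + 6 = pos 1 = 'b'
  'v' (pos 21) + 6 = pos 1 = 'b'
  'o' (pos 14) + 6 = pos 20 = 'u'
  'g' (pos 6) + 6 = pos 12 = 'm'
Result: dbbum

dbbum


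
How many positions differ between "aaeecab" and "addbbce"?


Comparing "aaeecab" and "addbbce" position by position:
  Position 0: 'a' vs 'a' => same
  Position 1: 'a' vs 'd' => DIFFER
  Position 2: 'e' vs 'd' => DIFFER
  Position 3: 'e' vs 'b' => DIFFER
  Position 4: 'c' vs 'b' => DIFFER
  Position 5: 'a' vs 'c' => DIFFER
  Position 6: 'b' vs 'e' => DIFFER
Positions that differ: 6

6


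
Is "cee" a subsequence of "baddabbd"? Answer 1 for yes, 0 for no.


Check if "cee" is a subsequence of "baddabbd"
Greedy scan:
  Position 0 ('b'): no match needed
  Position 1 ('a'): no match needed
  Position 2 ('d'): no match needed
  Position 3 ('d'): no match needed
  Position 4 ('a'): no match needed
  Position 5 ('b'): no match needed
  Position 6 ('b'): no match needed
  Position 7 ('d'): no match needed
Only matched 0/3 characters => not a subsequence

0


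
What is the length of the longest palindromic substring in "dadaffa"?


Input: "dadaffa"
Checking substrings for palindromes:
  [3:7] "affa" (len 4) => palindrome
  [0:3] "dad" (len 3) => palindrome
  [1:4] "ada" (len 3) => palindrome
  [4:6] "ff" (len 2) => palindrome
Longest palindromic substring: "affa" with length 4

4


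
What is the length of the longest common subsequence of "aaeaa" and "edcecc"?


LCS of "aaeaa" and "edcecc"
DP table:
           e    d    c    e    c    c
      0    0    0    0    0    0    0
  a   0    0    0    0    0    0    0
  a   0    0    0    0    0    0    0
  e   0    1    1    1    1    1    1
  a   0    1    1    1    1    1    1
  a   0    1    1    1    1    1    1
LCS length = dp[5][6] = 1

1


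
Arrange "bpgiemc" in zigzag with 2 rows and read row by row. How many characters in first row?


Zigzag "bpgiemc" into 2 rows:
Placing characters:
  'b' => row 0
  'p' => row 1
  'g' => row 0
  'i' => row 1
  'e' => row 0
  'm' => row 1
  'c' => row 0
Rows:
  Row 0: "bgec"
  Row 1: "pim"
First row length: 4

4


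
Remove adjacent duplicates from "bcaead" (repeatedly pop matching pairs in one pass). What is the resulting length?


Input: bcaead
Stack-based adjacent duplicate removal:
  Read 'b': push. Stack: b
  Read 'c': push. Stack: bc
  Read 'a': push. Stack: bca
  Read 'e': push. Stack: bcae
  Read 'a': push. Stack: bcaea
  Read 'd': push. Stack: bcaead
Final stack: "bcaead" (length 6)

6


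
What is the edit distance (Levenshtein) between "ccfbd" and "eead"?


Computing edit distance: "ccfbd" -> "eead"
DP table:
           e    e    a    d
      0    1    2    3    4
  c   1    1    2    3    4
  c   2    2    2    3    4
  f   3    3    3    3    4
  b   4    4    4    4    4
  d   5    5    5    5    4
Edit distance = dp[5][4] = 4

4


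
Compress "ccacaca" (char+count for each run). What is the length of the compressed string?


Input: ccacaca
Runs:
  'c' x 2 => "c2"
  'a' x 1 => "a1"
  'c' x 1 => "c1"
  'a' x 1 => "a1"
  'c' x 1 => "c1"
  'a' x 1 => "a1"
Compressed: "c2a1c1a1c1a1"
Compressed length: 12

12


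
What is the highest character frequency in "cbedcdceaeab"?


Input: cbedcdceaeab
Character counts:
  'a': 2
  'b': 2
  'c': 3
  'd': 2
  'e': 3
Maximum frequency: 3

3


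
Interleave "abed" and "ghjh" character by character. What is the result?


Interleaving "abed" and "ghjh":
  Position 0: 'a' from first, 'g' from second => "ag"
  Position 1: 'b' from first, 'h' from second => "bh"
  Position 2: 'e' from first, 'j' from second => "ej"
  Position 3: 'd' from first, 'h' from second => "dh"
Result: agbhejdh

agbhejdh


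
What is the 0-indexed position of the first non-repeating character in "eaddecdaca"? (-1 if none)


Input: eaddecdaca
Character frequencies:
  'a': 3
  'c': 2
  'd': 3
  'e': 2
Scanning left to right for freq == 1:
  Position 0 ('e'): freq=2, skip
  Position 1 ('a'): freq=3, skip
  Position 2 ('d'): freq=3, skip
  Position 3 ('d'): freq=3, skip
  Position 4 ('e'): freq=2, skip
  Position 5 ('c'): freq=2, skip
  Position 6 ('d'): freq=3, skip
  Position 7 ('a'): freq=3, skip
  Position 8 ('c'): freq=2, skip
  Position 9 ('a'): freq=3, skip
  No unique character found => answer = -1

-1


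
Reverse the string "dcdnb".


Input: dcdnb
Reading characters right to left:
  Position 4: 'b'
  Position 3: 'n'
  Position 2: 'd'
  Position 1: 'c'
  Position 0: 'd'
Reversed: bndcd

bndcd


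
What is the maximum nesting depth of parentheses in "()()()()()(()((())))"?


Input: "()()()()()(()((())))"
Tracking depth:
  Position 0 '(': depth becomes 1
  Position 1 ')': depth becomes 0
  Position 2 '(': depth becomes 1
  Position 3 ')': depth becomes 0
  Position 4 '(': depth becomes 1
  Position 5 ')': depth becomes 0
  Position 6 '(': depth becomes 1
  Position 7 ')': depth becomes 0
  Position 8 '(': depth becomes 1
  Position 9 ')': depth becomes 0
  Position 10 '(': depth becomes 1
  Position 11 '(': depth becomes 2
  Position 12 ')': depth becomes 1
  Position 13 '(': depth becomes 2
  Position 14 '(': depth becomes 3
  Position 15 '(': depth becomes 4
  Position 16 ')': depth becomes 3
  Position 17 ')': depth becomes 2
  Position 18 ')': depth becomes 1
  Position 19 ')': depth becomes 0
Maximum depth reached: 4

4


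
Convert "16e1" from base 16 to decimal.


Input: "16e1" in base 16
Positional expansion:
  Digit '1' (value 1) x 16^3 = 4096
  Digit '6' (value 6) x 16^2 = 1536
  Digit 'e' (value 14) x 16^1 = 224
  Digit '1' (value 1) x 16^0 = 1
Sum = 5857

5857


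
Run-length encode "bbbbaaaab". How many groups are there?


Input: bbbbaaaab
Scanning for consecutive runs:
  Group 1: 'b' x 4 (positions 0-3)
  Group 2: 'a' x 4 (positions 4-7)
  Group 3: 'b' x 1 (positions 8-8)
Total groups: 3

3


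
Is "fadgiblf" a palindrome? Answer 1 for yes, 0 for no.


Input: fadgiblf
Reversed: flbigdaf
  Compare pos 0 ('f') with pos 7 ('f'): match
  Compare pos 1 ('a') with pos 6 ('l'): MISMATCH
  Compare pos 2 ('d') with pos 5 ('b'): MISMATCH
  Compare pos 3 ('g') with pos 4 ('i'): MISMATCH
Result: not a palindrome

0


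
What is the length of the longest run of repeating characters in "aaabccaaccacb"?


Input: "aaabccaaccacb"
Scanning for longest run:
  Position 1 ('a'): continues run of 'a', length=2
  Position 2 ('a'): continues run of 'a', length=3
  Position 3 ('b'): new char, reset run to 1
  Position 4 ('c'): new char, reset run to 1
  Position 5 ('c'): continues run of 'c', length=2
  Position 6 ('a'): new char, reset run to 1
  Position 7 ('a'): continues run of 'a', length=2
  Position 8 ('c'): new char, reset run to 1
  Position 9 ('c'): continues run of 'c', length=2
  Position 10 ('a'): new char, reset run to 1
  Position 11 ('c'): new char, reset run to 1
  Position 12 ('b'): new char, reset run to 1
Longest run: 'a' with length 3

3


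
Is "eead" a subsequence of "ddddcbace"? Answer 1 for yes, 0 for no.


Check if "eead" is a subsequence of "ddddcbace"
Greedy scan:
  Position 0 ('d'): no match needed
  Position 1 ('d'): no match needed
  Position 2 ('d'): no match needed
  Position 3 ('d'): no match needed
  Position 4 ('c'): no match needed
  Position 5 ('b'): no match needed
  Position 6 ('a'): no match needed
  Position 7 ('c'): no match needed
  Position 8 ('e'): matches sub[0] = 'e'
Only matched 1/4 characters => not a subsequence

0


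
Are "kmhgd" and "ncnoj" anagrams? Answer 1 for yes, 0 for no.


Strings: "kmhgd", "ncnoj"
Sorted first:  dghkm
Sorted second: cjnno
Differ at position 0: 'd' vs 'c' => not anagrams

0


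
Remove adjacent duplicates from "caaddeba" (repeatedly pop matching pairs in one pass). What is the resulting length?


Input: caaddeba
Stack-based adjacent duplicate removal:
  Read 'c': push. Stack: c
  Read 'a': push. Stack: ca
  Read 'a': matches stack top 'a' => pop. Stack: c
  Read 'd': push. Stack: cd
  Read 'd': matches stack top 'd' => pop. Stack: c
  Read 'e': push. Stack: ce
  Read 'b': push. Stack: ceb
  Read 'a': push. Stack: ceba
Final stack: "ceba" (length 4)

4


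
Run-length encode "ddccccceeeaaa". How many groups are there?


Input: ddccccceeeaaa
Scanning for consecutive runs:
  Group 1: 'd' x 2 (positions 0-1)
  Group 2: 'c' x 5 (positions 2-6)
  Group 3: 'e' x 3 (positions 7-9)
  Group 4: 'a' x 3 (positions 10-12)
Total groups: 4

4


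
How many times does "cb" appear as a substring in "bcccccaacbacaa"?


Searching for "cb" in "bcccccaacbacaa"
Scanning each position:
  Position 0: "bc" => no
  Position 1: "cc" => no
  Position 2: "cc" => no
  Position 3: "cc" => no
  Position 4: "cc" => no
  Position 5: "ca" => no
  Position 6: "aa" => no
  Position 7: "ac" => no
  Position 8: "cb" => MATCH
  Position 9: "ba" => no
  Position 10: "ac" => no
  Position 11: "ca" => no
  Position 12: "aa" => no
Total occurrences: 1

1


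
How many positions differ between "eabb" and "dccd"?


Comparing "eabb" and "dccd" position by position:
  Position 0: 'e' vs 'd' => DIFFER
  Position 1: 'a' vs 'c' => DIFFER
  Position 2: 'b' vs 'c' => DIFFER
  Position 3: 'b' vs 'd' => DIFFER
Positions that differ: 4

4


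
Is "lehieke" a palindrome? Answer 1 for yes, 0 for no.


Input: lehieke
Reversed: ekeihel
  Compare pos 0 ('l') with pos 6 ('e'): MISMATCH
  Compare pos 1 ('e') with pos 5 ('k'): MISMATCH
  Compare pos 2 ('h') with pos 4 ('e'): MISMATCH
Result: not a palindrome

0


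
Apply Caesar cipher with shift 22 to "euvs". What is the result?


Caesar cipher: shift "euvs" by 22
  'e' (pos 4) + 22 = pos 0 = 'a'
  'u' (pos 20) + 22 = pos 16 = 'q'
  'v' (pos 21) + 22 = pos 17 = 'r'
  's' (pos 18) + 22 = pos 14 = 'o'
Result: aqro

aqro


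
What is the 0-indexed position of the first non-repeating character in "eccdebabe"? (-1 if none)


Input: eccdebabe
Character frequencies:
  'a': 1
  'b': 2
  'c': 2
  'd': 1
  'e': 3
Scanning left to right for freq == 1:
  Position 0 ('e'): freq=3, skip
  Position 1 ('c'): freq=2, skip
  Position 2 ('c'): freq=2, skip
  Position 3 ('d'): unique! => answer = 3

3


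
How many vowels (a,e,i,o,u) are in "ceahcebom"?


Input: ceahcebom
Checking each character:
  'c' at position 0: consonant
  'e' at position 1: vowel (running total: 1)
  'a' at position 2: vowel (running total: 2)
  'h' at position 3: consonant
  'c' at position 4: consonant
  'e' at position 5: vowel (running total: 3)
  'b' at position 6: consonant
  'o' at position 7: vowel (running total: 4)
  'm' at position 8: consonant
Total vowels: 4

4


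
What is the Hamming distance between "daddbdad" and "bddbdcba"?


Comparing "daddbdad" and "bddbdcba" position by position:
  Position 0: 'd' vs 'b' => differ
  Position 1: 'a' vs 'd' => differ
  Position 2: 'd' vs 'd' => same
  Position 3: 'd' vs 'b' => differ
  Position 4: 'b' vs 'd' => differ
  Position 5: 'd' vs 'c' => differ
  Position 6: 'a' vs 'b' => differ
  Position 7: 'd' vs 'a' => differ
Total differences (Hamming distance): 7

7


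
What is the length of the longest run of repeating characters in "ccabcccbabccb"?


Input: "ccabcccbabccb"
Scanning for longest run:
  Position 1 ('c'): continues run of 'c', length=2
  Position 2 ('a'): new char, reset run to 1
  Position 3 ('b'): new char, reset run to 1
  Position 4 ('c'): new char, reset run to 1
  Position 5 ('c'): continues run of 'c', length=2
  Position 6 ('c'): continues run of 'c', length=3
  Position 7 ('b'): new char, reset run to 1
  Position 8 ('a'): new char, reset run to 1
  Position 9 ('b'): new char, reset run to 1
  Position 10 ('c'): new char, reset run to 1
  Position 11 ('c'): continues run of 'c', length=2
  Position 12 ('b'): new char, reset run to 1
Longest run: 'c' with length 3

3


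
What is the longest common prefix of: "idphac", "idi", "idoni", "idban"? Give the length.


Words: idphac, idi, idoni, idban
  Position 0: all 'i' => match
  Position 1: all 'd' => match
  Position 2: ('p', 'i', 'o', 'b') => mismatch, stop
LCP = "id" (length 2)

2


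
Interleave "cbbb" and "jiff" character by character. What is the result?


Interleaving "cbbb" and "jiff":
  Position 0: 'c' from first, 'j' from second => "cj"
  Position 1: 'b' from first, 'i' from second => "bi"
  Position 2: 'b' from first, 'f' from second => "bf"
  Position 3: 'b' from first, 'f' from second => "bf"
Result: cjbibfbf

cjbibfbf


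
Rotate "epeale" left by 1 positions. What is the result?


Input: "epeale", rotate left by 1
First 1 characters: "e"
Remaining characters: "peale"
Concatenate remaining + first: "peale" + "e" = "pealee"

pealee


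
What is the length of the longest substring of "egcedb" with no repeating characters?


Input: "egcedb"
Sliding window (track last position of each char):
  Position 0 ('e'): window [0,0] length 1 -- new best
  Position 1 ('g'): window [0,1] length 2 -- new best
  Position 2 ('c'): window [0,2] length 3 -- new best
  Position 3 ('e'): repeat (last at 0), move window start to 1
  Position 3 ('e'): window [1,3] length 3
  Position 4 ('d'): window [1,4] length 4 -- new best
  Position 5 ('b'): window [1,5] length 5 -- new best
Longest substring with no repeats: "gcedb" with length 5

5


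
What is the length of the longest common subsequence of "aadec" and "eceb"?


LCS of "aadec" and "eceb"
DP table:
           e    c    e    b
      0    0    0    0    0
  a   0    0    0    0    0
  a   0    0    0    0    0
  d   0    0    0    0    0
  e   0    1    1    1    1
  c   0    1    2    2    2
LCS length = dp[5][4] = 2

2


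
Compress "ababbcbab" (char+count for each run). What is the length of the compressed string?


Input: ababbcbab
Runs:
  'a' x 1 => "a1"
  'b' x 1 => "b1"
  'a' x 1 => "a1"
  'b' x 2 => "b2"
  'c' x 1 => "c1"
  'b' x 1 => "b1"
  'a' x 1 => "a1"
  'b' x 1 => "b1"
Compressed: "a1b1a1b2c1b1a1b1"
Compressed length: 16

16


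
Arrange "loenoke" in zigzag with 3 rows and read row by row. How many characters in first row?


Zigzag "loenoke" into 3 rows:
Placing characters:
  'l' => row 0
  'o' => row 1
  'e' => row 2
  'n' => row 1
  'o' => row 0
  'k' => row 1
  'e' => row 2
Rows:
  Row 0: "lo"
  Row 1: "onk"
  Row 2: "ee"
First row length: 2

2


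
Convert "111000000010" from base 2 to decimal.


Input: "111000000010" in base 2
Positional expansion:
  Digit '1' (value 1) x 2^11 = 2048
  Digit '1' (value 1) x 2^10 = 1024
  Digit '1' (value 1) x 2^9 = 512
  Digit '0' (value 0) x 2^8 = 0
  Digit '0' (value 0) x 2^7 = 0
  Digit '0' (value 0) x 2^6 = 0
  Digit '0' (value 0) x 2^5 = 0
  Digit '0' (value 0) x 2^4 = 0
  Digit '0' (value 0) x 2^3 = 0
  Digit '0' (value 0) x 2^2 = 0
  Digit '1' (value 1) x 2^1 = 2
  Digit '0' (value 0) x 2^0 = 0
Sum = 3586

3586


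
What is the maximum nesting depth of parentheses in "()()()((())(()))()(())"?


Input: "()()()((())(()))()(())"
Tracking depth:
  Position 0 '(': depth becomes 1
  Position 1 ')': depth becomes 0
  Position 2 '(': depth becomes 1
  Position 3 ')': depth becomes 0
  Position 4 '(': depth becomes 1
  Position 5 ')': depth becomes 0
  Position 6 '(': depth becomes 1
  Position 7 '(': depth becomes 2
  Position 8 '(': depth becomes 3
  Position 9 ')': depth becomes 2
  Position 10 ')': depth becomes 1
  Position 11 '(': depth becomes 2
  Position 12 '(': depth becomes 3
  Position 13 ')': depth becomes 2
  Position 14 ')': depth becomes 1
  Position 15 ')': depth becomes 0
  Position 16 '(': depth becomes 1
  Position 17 ')': depth becomes 0
  Position 18 '(': depth becomes 1
  Position 19 '(': depth becomes 2
  Position 20 ')': depth becomes 1
  Position 21 ')': depth becomes 0
Maximum depth reached: 3

3


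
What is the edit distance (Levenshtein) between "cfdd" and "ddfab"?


Computing edit distance: "cfdd" -> "ddfab"
DP table:
           d    d    f    a    b
      0    1    2    3    4    5
  c   1    1    2    3    4    5
  f   2    2    2    2    3    4
  d   3    2    2    3    3    4
  d   4    3    2    3    4    4
Edit distance = dp[4][5] = 4

4


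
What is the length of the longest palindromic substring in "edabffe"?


Input: "edabffe"
Checking substrings for palindromes:
  [4:6] "ff" (len 2) => palindrome
Longest palindromic substring: "ff" with length 2

2


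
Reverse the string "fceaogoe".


Input: fceaogoe
Reading characters right to left:
  Position 7: 'e'
  Position 6: 'o'
  Position 5: 'g'
  Position 4: 'o'
  Position 3: 'a'
  Position 2: 'e'
  Position 1: 'c'
  Position 0: 'f'
Reversed: eogoaecf

eogoaecf


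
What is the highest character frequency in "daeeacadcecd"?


Input: daeeacadcecd
Character counts:
  'a': 3
  'c': 3
  'd': 3
  'e': 3
Maximum frequency: 3

3


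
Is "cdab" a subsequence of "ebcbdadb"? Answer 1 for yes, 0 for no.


Check if "cdab" is a subsequence of "ebcbdadb"
Greedy scan:
  Position 0 ('e'): no match needed
  Position 1 ('b'): no match needed
  Position 2 ('c'): matches sub[0] = 'c'
  Position 3 ('b'): no match needed
  Position 4 ('d'): matches sub[1] = 'd'
  Position 5 ('a'): matches sub[2] = 'a'
  Position 6 ('d'): no match needed
  Position 7 ('b'): matches sub[3] = 'b'
All 4 characters matched => is a subsequence

1


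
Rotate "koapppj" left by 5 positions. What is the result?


Input: "koapppj", rotate left by 5
First 5 characters: "koapp"
Remaining characters: "pj"
Concatenate remaining + first: "pj" + "koapp" = "pjkoapp"

pjkoapp


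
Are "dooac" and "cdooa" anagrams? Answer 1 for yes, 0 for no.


Strings: "dooac", "cdooa"
Sorted first:  acdoo
Sorted second: acdoo
Sorted forms match => anagrams

1


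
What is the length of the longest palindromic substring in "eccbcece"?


Input: "eccbcece"
Checking substrings for palindromes:
  [2:5] "cbc" (len 3) => palindrome
  [4:7] "cec" (len 3) => palindrome
  [5:8] "ece" (len 3) => palindrome
  [1:3] "cc" (len 2) => palindrome
Longest palindromic substring: "cbc" with length 3

3


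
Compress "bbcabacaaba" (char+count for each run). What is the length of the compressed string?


Input: bbcabacaaba
Runs:
  'b' x 2 => "b2"
  'c' x 1 => "c1"
  'a' x 1 => "a1"
  'b' x 1 => "b1"
  'a' x 1 => "a1"
  'c' x 1 => "c1"
  'a' x 2 => "a2"
  'b' x 1 => "b1"
  'a' x 1 => "a1"
Compressed: "b2c1a1b1a1c1a2b1a1"
Compressed length: 18

18


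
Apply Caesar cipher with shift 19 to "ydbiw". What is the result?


Caesar cipher: shift "ydbiw" by 19
  'y' (pos 24) + 19 = pos 17 = 'r'
  'd' (pos 3) + 19 = pos 22 = 'w'
  'b' (pos 1) + 19 = pos 20 = 'u'
  'i' (pos 8) + 19 = pos 1 = 'b'
  'w' (pos 22) + 19 = pos 15 = 'p'
Result: rwubp

rwubp


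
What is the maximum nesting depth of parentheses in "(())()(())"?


Input: "(())()(())"
Tracking depth:
  Position 0 '(': depth becomes 1
  Position 1 '(': depth becomes 2
  Position 2 ')': depth becomes 1
  Position 3 ')': depth becomes 0
  Position 4 '(': depth becomes 1
  Position 5 ')': depth becomes 0
  Position 6 '(': depth becomes 1
  Position 7 '(': depth becomes 2
  Position 8 ')': depth becomes 1
  Position 9 ')': depth becomes 0
Maximum depth reached: 2

2


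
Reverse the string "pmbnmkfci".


Input: pmbnmkfci
Reading characters right to left:
  Position 8: 'i'
  Position 7: 'c'
  Position 6: 'f'
  Position 5: 'k'
  Position 4: 'm'
  Position 3: 'n'
  Position 2: 'b'
  Position 1: 'm'
  Position 0: 'p'
Reversed: icfkmnbmp

icfkmnbmp


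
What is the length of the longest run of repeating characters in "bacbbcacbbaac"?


Input: "bacbbcacbbaac"
Scanning for longest run:
  Position 1 ('a'): new char, reset run to 1
  Position 2 ('c'): new char, reset run to 1
  Position 3 ('b'): new char, reset run to 1
  Position 4 ('b'): continues run of 'b', length=2
  Position 5 ('c'): new char, reset run to 1
  Position 6 ('a'): new char, reset run to 1
  Position 7 ('c'): new char, reset run to 1
  Position 8 ('b'): new char, reset run to 1
  Position 9 ('b'): continues run of 'b', length=2
  Position 10 ('a'): new char, reset run to 1
  Position 11 ('a'): continues run of 'a', length=2
  Position 12 ('c'): new char, reset run to 1
Longest run: 'b' with length 2

2


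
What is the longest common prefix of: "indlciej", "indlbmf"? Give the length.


Words: indlciej, indlbmf
  Position 0: all 'i' => match
  Position 1: all 'n' => match
  Position 2: all 'd' => match
  Position 3: all 'l' => match
  Position 4: ('c', 'b') => mismatch, stop
LCP = "indl" (length 4)

4


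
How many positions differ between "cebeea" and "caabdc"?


Comparing "cebeea" and "caabdc" position by position:
  Position 0: 'c' vs 'c' => same
  Position 1: 'e' vs 'a' => DIFFER
  Position 2: 'b' vs 'a' => DIFFER
  Position 3: 'e' vs 'b' => DIFFER
  Position 4: 'e' vs 'd' => DIFFER
  Position 5: 'a' vs 'c' => DIFFER
Positions that differ: 5

5


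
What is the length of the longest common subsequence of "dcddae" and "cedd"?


LCS of "dcddae" and "cedd"
DP table:
           c    e    d    d
      0    0    0    0    0
  d   0    0    0    1    1
  c   0    1    1    1    1
  d   0    1    1    2    2
  d   0    1    1    2    3
  a   0    1    1    2    3
  e   0    1    2    2    3
LCS length = dp[6][4] = 3

3


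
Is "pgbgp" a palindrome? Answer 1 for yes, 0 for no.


Input: pgbgp
Reversed: pgbgp
  Compare pos 0 ('p') with pos 4 ('p'): match
  Compare pos 1 ('g') with pos 3 ('g'): match
Result: palindrome

1


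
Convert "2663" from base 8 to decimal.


Input: "2663" in base 8
Positional expansion:
  Digit '2' (value 2) x 8^3 = 1024
  Digit '6' (value 6) x 8^2 = 384
  Digit '6' (value 6) x 8^1 = 48
  Digit '3' (value 3) x 8^0 = 3
Sum = 1459

1459


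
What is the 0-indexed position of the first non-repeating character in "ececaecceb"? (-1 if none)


Input: ececaecceb
Character frequencies:
  'a': 1
  'b': 1
  'c': 4
  'e': 4
Scanning left to right for freq == 1:
  Position 0 ('e'): freq=4, skip
  Position 1 ('c'): freq=4, skip
  Position 2 ('e'): freq=4, skip
  Position 3 ('c'): freq=4, skip
  Position 4 ('a'): unique! => answer = 4

4


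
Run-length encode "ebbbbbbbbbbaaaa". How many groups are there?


Input: ebbbbbbbbbbaaaa
Scanning for consecutive runs:
  Group 1: 'e' x 1 (positions 0-0)
  Group 2: 'b' x 10 (positions 1-10)
  Group 3: 'a' x 4 (positions 11-14)
Total groups: 3

3


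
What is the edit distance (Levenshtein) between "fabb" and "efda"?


Computing edit distance: "fabb" -> "efda"
DP table:
           e    f    d    a
      0    1    2    3    4
  f   1    1    1    2    3
  a   2    2    2    2    2
  b   3    3    3    3    3
  b   4    4    4    4    4
Edit distance = dp[4][4] = 4

4


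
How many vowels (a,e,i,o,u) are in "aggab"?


Input: aggab
Checking each character:
  'a' at position 0: vowel (running total: 1)
  'g' at position 1: consonant
  'g' at position 2: consonant
  'a' at position 3: vowel (running total: 2)
  'b' at position 4: consonant
Total vowels: 2

2


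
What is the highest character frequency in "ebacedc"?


Input: ebacedc
Character counts:
  'a': 1
  'b': 1
  'c': 2
  'd': 1
  'e': 2
Maximum frequency: 2

2


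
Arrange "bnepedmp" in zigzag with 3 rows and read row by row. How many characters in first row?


Zigzag "bnepedmp" into 3 rows:
Placing characters:
  'b' => row 0
  'n' => row 1
  'e' => row 2
  'p' => row 1
  'e' => row 0
  'd' => row 1
  'm' => row 2
  'p' => row 1
Rows:
  Row 0: "be"
  Row 1: "npdp"
  Row 2: "em"
First row length: 2

2


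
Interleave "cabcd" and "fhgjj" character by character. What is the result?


Interleaving "cabcd" and "fhgjj":
  Position 0: 'c' from first, 'f' from second => "cf"
  Position 1: 'a' from first, 'h' from second => "ah"
  Position 2: 'b' from first, 'g' from second => "bg"
  Position 3: 'c' from first, 'j' from second => "cj"
  Position 4: 'd' from first, 'j' from second => "dj"
Result: cfahbgcjdj

cfahbgcjdj


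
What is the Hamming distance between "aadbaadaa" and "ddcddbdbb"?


Comparing "aadbaadaa" and "ddcddbdbb" position by position:
  Position 0: 'a' vs 'd' => differ
  Position 1: 'a' vs 'd' => differ
  Position 2: 'd' vs 'c' => differ
  Position 3: 'b' vs 'd' => differ
  Position 4: 'a' vs 'd' => differ
  Position 5: 'a' vs 'b' => differ
  Position 6: 'd' vs 'd' => same
  Position 7: 'a' vs 'b' => differ
  Position 8: 'a' vs 'b' => differ
Total differences (Hamming distance): 8

8


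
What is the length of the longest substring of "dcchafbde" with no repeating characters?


Input: "dcchafbde"
Sliding window (track last position of each char):
  Position 0 ('d'): window [0,0] length 1 -- new best
  Position 1 ('c'): window [0,1] length 2 -- new best
  Position 2 ('c'): repeat (last at 1), move window start to 2
  Position 2 ('c'): window [2,2] length 1
  Position 3 ('h'): window [2,3] length 2
  Position 4 ('a'): window [2,4] length 3 -- new best
  Position 5 ('f'): window [2,5] length 4 -- new best
  Position 6 ('b'): window [2,6] length 5 -- new best
  Position 7 ('d'): window [2,7] length 6 -- new best
  Position 8 ('e'): window [2,8] length 7 -- new best
Longest substring with no repeats: "chafbde" with length 7

7


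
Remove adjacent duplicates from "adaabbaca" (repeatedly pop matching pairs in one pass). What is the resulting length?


Input: adaabbaca
Stack-based adjacent duplicate removal:
  Read 'a': push. Stack: a
  Read 'd': push. Stack: ad
  Read 'a': push. Stack: ada
  Read 'a': matches stack top 'a' => pop. Stack: ad
  Read 'b': push. Stack: adb
  Read 'b': matches stack top 'b' => pop. Stack: ad
  Read 'a': push. Stack: ada
  Read 'c': push. Stack: adac
  Read 'a': push. Stack: adaca
Final stack: "adaca" (length 5)

5


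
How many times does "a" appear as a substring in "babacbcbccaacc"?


Searching for "a" in "babacbcbccaacc"
Scanning each position:
  Position 0: "b" => no
  Position 1: "a" => MATCH
  Position 2: "b" => no
  Position 3: "a" => MATCH
  Position 4: "c" => no
  Position 5: "b" => no
  Position 6: "c" => no
  Position 7: "b" => no
  Position 8: "c" => no
  Position 9: "c" => no
  Position 10: "a" => MATCH
  Position 11: "a" => MATCH
  Position 12: "c" => no
  Position 13: "c" => no
Total occurrences: 4

4


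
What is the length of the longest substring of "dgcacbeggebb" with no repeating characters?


Input: "dgcacbeggebb"
Sliding window (track last position of each char):
  Position 0 ('d'): window [0,0] length 1 -- new best
  Position 1 ('g'): window [0,1] length 2 -- new best
  Position 2 ('c'): window [0,2] length 3 -- new best
  Position 3 ('a'): window [0,3] length 4 -- new best
  Position 4 ('c'): repeat (last at 2), move window start to 3
  Position 4 ('c'): window [3,4] length 2
  Position 5 ('b'): window [3,5] length 3
  Position 6 ('e'): window [3,6] length 4
  Position 7 ('g'): window [3,7] length 5 -- new best
  Position 8 ('g'): repeat (last at 7), move window start to 8
  Position 8 ('g'): window [8,8] length 1
  Position 9 ('e'): window [8,9] length 2
  Position 10 ('b'): window [8,10] length 3
  Position 11 ('b'): repeat (last at 10), move window start to 11
  Position 11 ('b'): window [11,11] length 1
Longest substring with no repeats: "acbeg" with length 5

5


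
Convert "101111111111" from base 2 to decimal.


Input: "101111111111" in base 2
Positional expansion:
  Digit '1' (value 1) x 2^11 = 2048
  Digit '0' (value 0) x 2^10 = 0
  Digit '1' (value 1) x 2^9 = 512
  Digit '1' (value 1) x 2^8 = 256
  Digit '1' (value 1) x 2^7 = 128
  Digit '1' (value 1) x 2^6 = 64
  Digit '1' (value 1) x 2^5 = 32
  Digit '1' (value 1) x 2^4 = 16
  Digit '1' (value 1) x 2^3 = 8
  Digit '1' (value 1) x 2^2 = 4
  Digit '1' (value 1) x 2^1 = 2
  Digit '1' (value 1) x 2^0 = 1
Sum = 3071

3071


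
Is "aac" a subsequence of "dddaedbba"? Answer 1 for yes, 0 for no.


Check if "aac" is a subsequence of "dddaedbba"
Greedy scan:
  Position 0 ('d'): no match needed
  Position 1 ('d'): no match needed
  Position 2 ('d'): no match needed
  Position 3 ('a'): matches sub[0] = 'a'
  Position 4 ('e'): no match needed
  Position 5 ('d'): no match needed
  Position 6 ('b'): no match needed
  Position 7 ('b'): no match needed
  Position 8 ('a'): matches sub[1] = 'a'
Only matched 2/3 characters => not a subsequence

0


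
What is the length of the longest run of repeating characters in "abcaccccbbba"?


Input: "abcaccccbbba"
Scanning for longest run:
  Position 1 ('b'): new char, reset run to 1
  Position 2 ('c'): new char, reset run to 1
  Position 3 ('a'): new char, reset run to 1
  Position 4 ('c'): new char, reset run to 1
  Position 5 ('c'): continues run of 'c', length=2
  Position 6 ('c'): continues run of 'c', length=3
  Position 7 ('c'): continues run of 'c', length=4
  Position 8 ('b'): new char, reset run to 1
  Position 9 ('b'): continues run of 'b', length=2
  Position 10 ('b'): continues run of 'b', length=3
  Position 11 ('a'): new char, reset run to 1
Longest run: 'c' with length 4

4


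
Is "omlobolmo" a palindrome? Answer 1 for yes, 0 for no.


Input: omlobolmo
Reversed: omlobolmo
  Compare pos 0 ('o') with pos 8 ('o'): match
  Compare pos 1 ('m') with pos 7 ('m'): match
  Compare pos 2 ('l') with pos 6 ('l'): match
  Compare pos 3 ('o') with pos 5 ('o'): match
Result: palindrome

1


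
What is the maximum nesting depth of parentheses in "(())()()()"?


Input: "(())()()()"
Tracking depth:
  Position 0 '(': depth becomes 1
  Position 1 '(': depth becomes 2
  Position 2 ')': depth becomes 1
  Position 3 ')': depth becomes 0
  Position 4 '(': depth becomes 1
  Position 5 ')': depth becomes 0
  Position 6 '(': depth becomes 1
  Position 7 ')': depth becomes 0
  Position 8 '(': depth becomes 1
  Position 9 ')': depth becomes 0
Maximum depth reached: 2

2


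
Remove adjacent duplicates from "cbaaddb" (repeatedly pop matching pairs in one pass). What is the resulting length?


Input: cbaaddb
Stack-based adjacent duplicate removal:
  Read 'c': push. Stack: c
  Read 'b': push. Stack: cb
  Read 'a': push. Stack: cba
  Read 'a': matches stack top 'a' => pop. Stack: cb
  Read 'd': push. Stack: cbd
  Read 'd': matches stack top 'd' => pop. Stack: cb
  Read 'b': matches stack top 'b' => pop. Stack: c
Final stack: "c" (length 1)

1


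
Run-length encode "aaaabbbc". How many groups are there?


Input: aaaabbbc
Scanning for consecutive runs:
  Group 1: 'a' x 4 (positions 0-3)
  Group 2: 'b' x 3 (positions 4-6)
  Group 3: 'c' x 1 (positions 7-7)
Total groups: 3

3


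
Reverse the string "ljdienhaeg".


Input: ljdienhaeg
Reading characters right to left:
  Position 9: 'g'
  Position 8: 'e'
  Position 7: 'a'
  Position 6: 'h'
  Position 5: 'n'
  Position 4: 'e'
  Position 3: 'i'
  Position 2: 'd'
  Position 1: 'j'
  Position 0: 'l'
Reversed: geahneidjl

geahneidjl


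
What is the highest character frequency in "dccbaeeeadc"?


Input: dccbaeeeadc
Character counts:
  'a': 2
  'b': 1
  'c': 3
  'd': 2
  'e': 3
Maximum frequency: 3

3


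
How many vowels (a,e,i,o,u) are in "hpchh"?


Input: hpchh
Checking each character:
  'h' at position 0: consonant
  'p' at position 1: consonant
  'c' at position 2: consonant
  'h' at position 3: consonant
  'h' at position 4: consonant
Total vowels: 0

0


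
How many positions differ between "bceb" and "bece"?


Comparing "bceb" and "bece" position by position:
  Position 0: 'b' vs 'b' => same
  Position 1: 'c' vs 'e' => DIFFER
  Position 2: 'e' vs 'c' => DIFFER
  Position 3: 'b' vs 'e' => DIFFER
Positions that differ: 3

3


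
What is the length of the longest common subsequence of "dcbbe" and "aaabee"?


LCS of "dcbbe" and "aaabee"
DP table:
           a    a    a    b    e    e
      0    0    0    0    0    0    0
  d   0    0    0    0    0    0    0
  c   0    0    0    0    0    0    0
  b   0    0    0    0    1    1    1
  b   0    0    0    0    1    1    1
  e   0    0    0    0    1    2    2
LCS length = dp[5][6] = 2

2


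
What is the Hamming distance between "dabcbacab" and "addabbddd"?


Comparing "dabcbacab" and "addabbddd" position by position:
  Position 0: 'd' vs 'a' => differ
  Position 1: 'a' vs 'd' => differ
  Position 2: 'b' vs 'd' => differ
  Position 3: 'c' vs 'a' => differ
  Position 4: 'b' vs 'b' => same
  Position 5: 'a' vs 'b' => differ
  Position 6: 'c' vs 'd' => differ
  Position 7: 'a' vs 'd' => differ
  Position 8: 'b' vs 'd' => differ
Total differences (Hamming distance): 8

8


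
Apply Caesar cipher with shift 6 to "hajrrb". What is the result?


Caesar cipher: shift "hajrrb" by 6
  'h' (pos 7) + 6 = pos 13 = 'n'
  'a' (pos 0) + 6 = pos 6 = 'g'
  'j' (pos 9) + 6 = pos 15 = 'p'
  'r' (pos 17) + 6 = pos 23 = 'x'
  'r' (pos 17) + 6 = pos 23 = 'x'
  'b' (pos 1) + 6 = pos 7 = 'h'
Result: ngpxxh

ngpxxh


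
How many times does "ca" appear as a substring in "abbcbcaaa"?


Searching for "ca" in "abbcbcaaa"
Scanning each position:
  Position 0: "ab" => no
  Position 1: "bb" => no
  Position 2: "bc" => no
  Position 3: "cb" => no
  Position 4: "bc" => no
  Position 5: "ca" => MATCH
  Position 6: "aa" => no
  Position 7: "aa" => no
Total occurrences: 1

1


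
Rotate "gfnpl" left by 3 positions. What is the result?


Input: "gfnpl", rotate left by 3
First 3 characters: "gfn"
Remaining characters: "pl"
Concatenate remaining + first: "pl" + "gfn" = "plgfn"

plgfn


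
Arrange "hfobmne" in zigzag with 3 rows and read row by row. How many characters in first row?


Zigzag "hfobmne" into 3 rows:
Placing characters:
  'h' => row 0
  'f' => row 1
  'o' => row 2
  'b' => row 1
  'm' => row 0
  'n' => row 1
  'e' => row 2
Rows:
  Row 0: "hm"
  Row 1: "fbn"
  Row 2: "oe"
First row length: 2

2


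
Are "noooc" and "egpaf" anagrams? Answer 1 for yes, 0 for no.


Strings: "noooc", "egpaf"
Sorted first:  cnooo
Sorted second: aefgp
Differ at position 0: 'c' vs 'a' => not anagrams

0


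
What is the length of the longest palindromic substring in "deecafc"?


Input: "deecafc"
Checking substrings for palindromes:
  [1:3] "ee" (len 2) => palindrome
Longest palindromic substring: "ee" with length 2

2
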